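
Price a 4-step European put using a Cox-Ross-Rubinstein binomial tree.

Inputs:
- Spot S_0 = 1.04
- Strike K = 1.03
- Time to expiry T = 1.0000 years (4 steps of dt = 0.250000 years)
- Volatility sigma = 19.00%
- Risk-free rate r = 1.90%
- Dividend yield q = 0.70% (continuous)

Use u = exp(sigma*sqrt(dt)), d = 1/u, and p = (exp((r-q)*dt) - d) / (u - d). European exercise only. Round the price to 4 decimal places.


dt = T/N = 0.250000
u = exp(sigma*sqrt(dt)) = 1.099659; d = 1/u = 0.909373
p = (exp((r-q)*dt) - d) / (u - d) = 0.492057
Discount per step: exp(-r*dt) = 0.995261
Stock lattice S(k, i) with i counting down-moves:
  k=0: S(0,0) = 1.0400
  k=1: S(1,0) = 1.1436; S(1,1) = 0.9457
  k=2: S(2,0) = 1.2576; S(2,1) = 1.0400; S(2,2) = 0.8600
  k=3: S(3,0) = 1.3830; S(3,1) = 1.1436; S(3,2) = 0.9457; S(3,3) = 0.7821
  k=4: S(4,0) = 1.5208; S(4,1) = 1.2576; S(4,2) = 1.0400; S(4,3) = 0.8600; S(4,4) = 0.7112
Terminal payoffs V(N, i) = max(K - S_T, 0):
  V(4,0) = 0.000000; V(4,1) = 0.000000; V(4,2) = 0.000000; V(4,3) = 0.169963; V(4,4) = 0.318784
Backward induction: V(k, i) = exp(-r*dt) * [p * V(k+1, i) + (1-p) * V(k+1, i+1)].
  V(3,0) = exp(-r*dt) * [p*0.000000 + (1-p)*0.000000] = 0.000000
  V(3,1) = exp(-r*dt) * [p*0.000000 + (1-p)*0.000000] = 0.000000
  V(3,2) = exp(-r*dt) * [p*0.000000 + (1-p)*0.169963] = 0.085922
  V(3,3) = exp(-r*dt) * [p*0.169963 + (1-p)*0.318784] = 0.244392
  V(2,0) = exp(-r*dt) * [p*0.000000 + (1-p)*0.000000] = 0.000000
  V(2,1) = exp(-r*dt) * [p*0.000000 + (1-p)*0.085922] = 0.043437
  V(2,2) = exp(-r*dt) * [p*0.085922 + (1-p)*0.244392] = 0.165627
  V(1,0) = exp(-r*dt) * [p*0.000000 + (1-p)*0.043437] = 0.021959
  V(1,1) = exp(-r*dt) * [p*0.043437 + (1-p)*0.165627] = 0.105002
  V(0,0) = exp(-r*dt) * [p*0.021959 + (1-p)*0.105002] = 0.063836

Answer: Price = V(0,0) = 0.0638


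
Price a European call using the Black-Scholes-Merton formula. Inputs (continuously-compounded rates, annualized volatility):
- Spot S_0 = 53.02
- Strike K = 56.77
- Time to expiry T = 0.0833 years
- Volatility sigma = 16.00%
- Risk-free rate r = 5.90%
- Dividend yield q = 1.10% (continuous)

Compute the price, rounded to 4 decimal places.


Answer: Price = 0.0940

Derivation:
d1 = (ln(S/K) + (r - q + 0.5*sigma^2) * T) / (sigma * sqrt(T)) = -1.37020017
d2 = d1 - sigma * sqrt(T) = -1.41637895
exp(-rT) = 0.99509736; exp(-qT) = 0.99908412
C = S_0 * exp(-qT) * N(d1) - K * exp(-rT) * N(d2)
N(d1) = 0.08531221; N(d2) = 0.07833229
C = 53.0200 * 0.99908412 * 0.08531221 - 56.7700 * 0.99509736 * 0.07833229 = 0.0940


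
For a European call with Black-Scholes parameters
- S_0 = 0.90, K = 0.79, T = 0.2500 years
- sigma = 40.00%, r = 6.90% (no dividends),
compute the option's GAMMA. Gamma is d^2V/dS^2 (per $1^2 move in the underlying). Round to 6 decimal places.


Answer: Gamma = 1.560004

Derivation:
d1 = 0.8380590893; d2 = 0.6380590893
phi(d1) = 0.2808007175; exp(-qT) = 1.0000000000; exp(-rT) = 0.9828979294
Gamma = exp(-qT) * phi(d1) / (S * sigma * sqrt(T)) = 1.0000000000 * 0.2808007175 / (0.9000 * 0.4000 * 0.5000000000) = 1.560004


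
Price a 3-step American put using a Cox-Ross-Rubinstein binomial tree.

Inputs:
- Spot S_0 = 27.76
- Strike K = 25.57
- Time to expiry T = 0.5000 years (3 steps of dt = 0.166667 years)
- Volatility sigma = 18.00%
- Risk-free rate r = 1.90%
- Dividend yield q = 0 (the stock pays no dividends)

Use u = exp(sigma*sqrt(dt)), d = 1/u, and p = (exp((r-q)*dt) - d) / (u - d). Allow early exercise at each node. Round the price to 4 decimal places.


Answer: Price = V(0,0) = 0.4011

Derivation:
dt = T/N = 0.166667
u = exp(sigma*sqrt(dt)) = 1.076252; d = 1/u = 0.929150
p = (exp((r-q)*dt) - d) / (u - d) = 0.503198
Discount per step: exp(-r*dt) = 0.996838
Stock lattice S(k, i) with i counting down-moves:
  k=0: S(0,0) = 27.7600
  k=1: S(1,0) = 29.8768; S(1,1) = 25.7932
  k=2: S(2,0) = 32.1549; S(2,1) = 27.7600; S(2,2) = 23.9658
  k=3: S(3,0) = 34.6068; S(3,1) = 29.8768; S(3,2) = 25.7932; S(3,3) = 22.2678
Terminal payoffs V(N, i) = max(K - S_T, 0):
  V(3,0) = 0.000000; V(3,1) = 0.000000; V(3,2) = 0.000000; V(3,3) = 3.302192
Backward induction: V(k, i) = exp(-r*dt) * [p * V(k+1, i) + (1-p) * V(k+1, i+1)]; then take max(V_cont, immediate exercise) for American.
  V(2,0) = exp(-r*dt) * [p*0.000000 + (1-p)*0.000000] = 0.000000; exercise = 0.000000; V(2,0) = max -> 0.000000
  V(2,1) = exp(-r*dt) * [p*0.000000 + (1-p)*0.000000] = 0.000000; exercise = 0.000000; V(2,1) = max -> 0.000000
  V(2,2) = exp(-r*dt) * [p*0.000000 + (1-p)*3.302192] = 1.635348; exercise = 1.604225; V(2,2) = max -> 1.635348
  V(1,0) = exp(-r*dt) * [p*0.000000 + (1-p)*0.000000] = 0.000000; exercise = 0.000000; V(1,0) = max -> 0.000000
  V(1,1) = exp(-r*dt) * [p*0.000000 + (1-p)*1.635348] = 0.809875; exercise = 0.000000; V(1,1) = max -> 0.809875
  V(0,0) = exp(-r*dt) * [p*0.000000 + (1-p)*0.809875] = 0.401075; exercise = 0.000000; V(0,0) = max -> 0.401075


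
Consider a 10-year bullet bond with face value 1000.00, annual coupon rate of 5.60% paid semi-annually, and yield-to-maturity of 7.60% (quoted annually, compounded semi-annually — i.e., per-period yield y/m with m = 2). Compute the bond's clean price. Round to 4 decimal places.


Coupon per period c = face * coupon_rate / m = 28.000000
Periods per year m = 2; per-period yield y/m = 0.038000
Number of cashflows N = 20
Cashflows (t years, CF_t, discount factor 1/(1+y/m)^(m*t), PV):
  t = 0.5000: CF_t = 28.000000, DF = 0.963391, PV = 26.974952
  t = 1.0000: CF_t = 28.000000, DF = 0.928122, PV = 25.987430
  t = 1.5000: CF_t = 28.000000, DF = 0.894145, PV = 25.036059
  t = 2.0000: CF_t = 28.000000, DF = 0.861411, PV = 24.119518
  t = 2.5000: CF_t = 28.000000, DF = 0.829876, PV = 23.236529
  t = 3.0000: CF_t = 28.000000, DF = 0.799495, PV = 22.385867
  t = 3.5000: CF_t = 28.000000, DF = 0.770227, PV = 21.566345
  t = 4.0000: CF_t = 28.000000, DF = 0.742030, PV = 20.776826
  t = 4.5000: CF_t = 28.000000, DF = 0.714865, PV = 20.016210
  t = 5.0000: CF_t = 28.000000, DF = 0.688694, PV = 19.283439
  t = 5.5000: CF_t = 28.000000, DF = 0.663482, PV = 18.577495
  t = 6.0000: CF_t = 28.000000, DF = 0.639193, PV = 17.897394
  t = 6.5000: CF_t = 28.000000, DF = 0.615793, PV = 17.242190
  t = 7.0000: CF_t = 28.000000, DF = 0.593249, PV = 16.610973
  t = 7.5000: CF_t = 28.000000, DF = 0.571531, PV = 16.002865
  t = 8.0000: CF_t = 28.000000, DF = 0.550608, PV = 15.417018
  t = 8.5000: CF_t = 28.000000, DF = 0.530451, PV = 14.852618
  t = 9.0000: CF_t = 28.000000, DF = 0.511031, PV = 14.308881
  t = 9.5000: CF_t = 28.000000, DF = 0.492323, PV = 13.785049
  t = 10.0000: CF_t = 1028.000000, DF = 0.474300, PV = 487.580181
Price P = sum_t PV_t = 861.657839

Answer: Price = 861.6578


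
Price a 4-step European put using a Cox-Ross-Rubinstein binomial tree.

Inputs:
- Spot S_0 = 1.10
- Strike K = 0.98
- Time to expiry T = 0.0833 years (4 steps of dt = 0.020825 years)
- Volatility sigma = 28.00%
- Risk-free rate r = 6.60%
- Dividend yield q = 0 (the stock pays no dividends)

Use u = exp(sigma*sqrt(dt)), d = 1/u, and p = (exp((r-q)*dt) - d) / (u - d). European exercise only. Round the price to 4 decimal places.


dt = T/N = 0.020825
u = exp(sigma*sqrt(dt)) = 1.041234; d = 1/u = 0.960399
p = (exp((r-q)*dt) - d) / (u - d) = 0.506915
Discount per step: exp(-r*dt) = 0.998626
Stock lattice S(k, i) with i counting down-moves:
  k=0: S(0,0) = 1.1000
  k=1: S(1,0) = 1.1454; S(1,1) = 1.0564
  k=2: S(2,0) = 1.1926; S(2,1) = 1.1000; S(2,2) = 1.0146
  k=3: S(3,0) = 1.2418; S(3,1) = 1.1454; S(3,2) = 1.0564; S(3,3) = 0.9744
  k=4: S(4,0) = 1.2930; S(4,1) = 1.1926; S(4,2) = 1.1000; S(4,3) = 1.0146; S(4,4) = 0.9358
Terminal payoffs V(N, i) = max(K - S_T, 0):
  V(4,0) = 0.000000; V(4,1) = 0.000000; V(4,2) = 0.000000; V(4,3) = 0.000000; V(4,4) = 0.044164
Backward induction: V(k, i) = exp(-r*dt) * [p * V(k+1, i) + (1-p) * V(k+1, i+1)].
  V(3,0) = exp(-r*dt) * [p*0.000000 + (1-p)*0.000000] = 0.000000
  V(3,1) = exp(-r*dt) * [p*0.000000 + (1-p)*0.000000] = 0.000000
  V(3,2) = exp(-r*dt) * [p*0.000000 + (1-p)*0.000000] = 0.000000
  V(3,3) = exp(-r*dt) * [p*0.000000 + (1-p)*0.044164] = 0.021747
  V(2,0) = exp(-r*dt) * [p*0.000000 + (1-p)*0.000000] = 0.000000
  V(2,1) = exp(-r*dt) * [p*0.000000 + (1-p)*0.000000] = 0.000000
  V(2,2) = exp(-r*dt) * [p*0.000000 + (1-p)*0.021747] = 0.010708
  V(1,0) = exp(-r*dt) * [p*0.000000 + (1-p)*0.000000] = 0.000000
  V(1,1) = exp(-r*dt) * [p*0.000000 + (1-p)*0.010708] = 0.005273
  V(0,0) = exp(-r*dt) * [p*0.000000 + (1-p)*0.005273] = 0.002596

Answer: Price = V(0,0) = 0.0026


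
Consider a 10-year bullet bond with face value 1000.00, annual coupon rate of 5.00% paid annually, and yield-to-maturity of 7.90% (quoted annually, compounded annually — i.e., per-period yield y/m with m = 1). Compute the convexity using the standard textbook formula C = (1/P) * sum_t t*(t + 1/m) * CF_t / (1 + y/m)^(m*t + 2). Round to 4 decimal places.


Answer: Convexity = 68.1063

Derivation:
Coupon per period c = face * coupon_rate / m = 50.000000
Periods per year m = 1; per-period yield y/m = 0.079000
Number of cashflows N = 10
Cashflows (t years, CF_t, discount factor 1/(1+y/m)^(m*t), PV):
  t = 1.0000: CF_t = 50.000000, DF = 0.926784, PV = 46.339203
  t = 2.0000: CF_t = 50.000000, DF = 0.858929, PV = 42.946435
  t = 3.0000: CF_t = 50.000000, DF = 0.796041, PV = 39.802071
  t = 4.0000: CF_t = 50.000000, DF = 0.737758, PV = 36.887925
  t = 5.0000: CF_t = 50.000000, DF = 0.683743, PV = 34.187141
  t = 6.0000: CF_t = 50.000000, DF = 0.633682, PV = 31.684097
  t = 7.0000: CF_t = 50.000000, DF = 0.587286, PV = 29.364316
  t = 8.0000: CF_t = 50.000000, DF = 0.544288, PV = 27.214380
  t = 9.0000: CF_t = 50.000000, DF = 0.504437, PV = 25.221854
  t = 10.0000: CF_t = 1050.000000, DF = 0.467504, PV = 490.879451
Price P = sum_t PV_t = 804.526873
Convexity numerator sum_t t*(t + 1/m) * CF_t / (1+y/m)^(m*t + 2):
  t = 1.0000: term = 79.604142
  t = 2.0000: term = 221.327550
  t = 3.0000: term = 410.245690
  t = 4.0000: term = 633.681943
  t = 5.0000: term = 880.929485
  t = 6.0000: term = 1143.003966
  t = 7.0000: term = 1412.423807
  t = 8.0000: term = 1683.015261
  t = 9.0000: term = 1949.739644
  t = 10.0000: term = 46379.348960
Convexity = (1/P) * sum = 54793.320448 / 804.526873 = 68.106265


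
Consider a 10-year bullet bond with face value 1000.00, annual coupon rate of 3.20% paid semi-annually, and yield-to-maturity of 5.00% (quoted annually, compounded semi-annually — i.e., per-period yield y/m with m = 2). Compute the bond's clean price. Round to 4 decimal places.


Answer: Price = 859.6975

Derivation:
Coupon per period c = face * coupon_rate / m = 16.000000
Periods per year m = 2; per-period yield y/m = 0.025000
Number of cashflows N = 20
Cashflows (t years, CF_t, discount factor 1/(1+y/m)^(m*t), PV):
  t = 0.5000: CF_t = 16.000000, DF = 0.975610, PV = 15.609756
  t = 1.0000: CF_t = 16.000000, DF = 0.951814, PV = 15.229030
  t = 1.5000: CF_t = 16.000000, DF = 0.928599, PV = 14.857591
  t = 2.0000: CF_t = 16.000000, DF = 0.905951, PV = 14.495210
  t = 2.5000: CF_t = 16.000000, DF = 0.883854, PV = 14.141669
  t = 3.0000: CF_t = 16.000000, DF = 0.862297, PV = 13.796750
  t = 3.5000: CF_t = 16.000000, DF = 0.841265, PV = 13.460244
  t = 4.0000: CF_t = 16.000000, DF = 0.820747, PV = 13.131945
  t = 4.5000: CF_t = 16.000000, DF = 0.800728, PV = 12.811654
  t = 5.0000: CF_t = 16.000000, DF = 0.781198, PV = 12.499174
  t = 5.5000: CF_t = 16.000000, DF = 0.762145, PV = 12.194317
  t = 6.0000: CF_t = 16.000000, DF = 0.743556, PV = 11.896894
  t = 6.5000: CF_t = 16.000000, DF = 0.725420, PV = 11.606726
  t = 7.0000: CF_t = 16.000000, DF = 0.707727, PV = 11.323635
  t = 7.5000: CF_t = 16.000000, DF = 0.690466, PV = 11.047449
  t = 8.0000: CF_t = 16.000000, DF = 0.673625, PV = 10.777999
  t = 8.5000: CF_t = 16.000000, DF = 0.657195, PV = 10.515121
  t = 9.0000: CF_t = 16.000000, DF = 0.641166, PV = 10.258655
  t = 9.5000: CF_t = 16.000000, DF = 0.625528, PV = 10.008443
  t = 10.0000: CF_t = 1016.000000, DF = 0.610271, PV = 620.035278
Price P = sum_t PV_t = 859.697539


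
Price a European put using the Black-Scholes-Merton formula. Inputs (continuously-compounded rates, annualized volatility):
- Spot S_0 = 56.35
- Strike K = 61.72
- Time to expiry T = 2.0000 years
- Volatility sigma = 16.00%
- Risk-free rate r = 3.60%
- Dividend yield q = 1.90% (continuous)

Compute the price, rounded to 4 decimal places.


Answer: Price = 6.7799

Derivation:
d1 = (ln(S/K) + (r - q + 0.5*sigma^2) * T) / (sigma * sqrt(T)) = -0.13888367
d2 = d1 - sigma * sqrt(T) = -0.36515784
exp(-rT) = 0.93053090; exp(-qT) = 0.96271294
P = K * exp(-rT) * N(-d2) - S_0 * exp(-qT) * N(-d1)
N(-d1) = 0.55522896; N(-d2) = 0.64250321
P = 61.7200 * 0.93053090 * 0.64250321 - 56.3500 * 0.96271294 * 0.55522896 = 6.7799


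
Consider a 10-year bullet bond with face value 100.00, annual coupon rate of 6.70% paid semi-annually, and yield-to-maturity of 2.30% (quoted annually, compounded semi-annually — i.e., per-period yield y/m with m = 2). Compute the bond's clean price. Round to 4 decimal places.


Coupon per period c = face * coupon_rate / m = 3.350000
Periods per year m = 2; per-period yield y/m = 0.011500
Number of cashflows N = 20
Cashflows (t years, CF_t, discount factor 1/(1+y/m)^(m*t), PV):
  t = 0.5000: CF_t = 3.350000, DF = 0.988631, PV = 3.311913
  t = 1.0000: CF_t = 3.350000, DF = 0.977391, PV = 3.274259
  t = 1.5000: CF_t = 3.350000, DF = 0.966279, PV = 3.237033
  t = 2.0000: CF_t = 3.350000, DF = 0.955293, PV = 3.200230
  t = 2.5000: CF_t = 3.350000, DF = 0.944432, PV = 3.163846
  t = 3.0000: CF_t = 3.350000, DF = 0.933694, PV = 3.127876
  t = 3.5000: CF_t = 3.350000, DF = 0.923079, PV = 3.092314
  t = 4.0000: CF_t = 3.350000, DF = 0.912584, PV = 3.057157
  t = 4.5000: CF_t = 3.350000, DF = 0.902209, PV = 3.022399
  t = 5.0000: CF_t = 3.350000, DF = 0.891951, PV = 2.988037
  t = 5.5000: CF_t = 3.350000, DF = 0.881810, PV = 2.954065
  t = 6.0000: CF_t = 3.350000, DF = 0.871785, PV = 2.920479
  t = 6.5000: CF_t = 3.350000, DF = 0.861873, PV = 2.887276
  t = 7.0000: CF_t = 3.350000, DF = 0.852075, PV = 2.854450
  t = 7.5000: CF_t = 3.350000, DF = 0.842387, PV = 2.821997
  t = 8.0000: CF_t = 3.350000, DF = 0.832810, PV = 2.789913
  t = 8.5000: CF_t = 3.350000, DF = 0.823341, PV = 2.758193
  t = 9.0000: CF_t = 3.350000, DF = 0.813981, PV = 2.726835
  t = 9.5000: CF_t = 3.350000, DF = 0.804726, PV = 2.695833
  t = 10.0000: CF_t = 103.350000, DF = 0.795577, PV = 82.222890
Price P = sum_t PV_t = 139.106995

Answer: Price = 139.1070


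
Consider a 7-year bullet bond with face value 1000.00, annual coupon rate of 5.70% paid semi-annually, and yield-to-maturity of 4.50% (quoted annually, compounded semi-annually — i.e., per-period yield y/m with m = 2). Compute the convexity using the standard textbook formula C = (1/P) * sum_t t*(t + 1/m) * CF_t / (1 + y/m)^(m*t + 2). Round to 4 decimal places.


Answer: Convexity = 39.9448

Derivation:
Coupon per period c = face * coupon_rate / m = 28.500000
Periods per year m = 2; per-period yield y/m = 0.022500
Number of cashflows N = 14
Cashflows (t years, CF_t, discount factor 1/(1+y/m)^(m*t), PV):
  t = 0.5000: CF_t = 28.500000, DF = 0.977995, PV = 27.872861
  t = 1.0000: CF_t = 28.500000, DF = 0.956474, PV = 27.259521
  t = 1.5000: CF_t = 28.500000, DF = 0.935427, PV = 26.659679
  t = 2.0000: CF_t = 28.500000, DF = 0.914843, PV = 26.073035
  t = 2.5000: CF_t = 28.500000, DF = 0.894712, PV = 25.499301
  t = 3.0000: CF_t = 28.500000, DF = 0.875024, PV = 24.938192
  t = 3.5000: CF_t = 28.500000, DF = 0.855769, PV = 24.389430
  t = 4.0000: CF_t = 28.500000, DF = 0.836938, PV = 23.852743
  t = 4.5000: CF_t = 28.500000, DF = 0.818522, PV = 23.327866
  t = 5.0000: CF_t = 28.500000, DF = 0.800510, PV = 22.814539
  t = 5.5000: CF_t = 28.500000, DF = 0.782895, PV = 22.312507
  t = 6.0000: CF_t = 28.500000, DF = 0.765667, PV = 21.821523
  t = 6.5000: CF_t = 28.500000, DF = 0.748819, PV = 21.341343
  t = 7.0000: CF_t = 1028.500000, DF = 0.732341, PV = 753.213096
Price P = sum_t PV_t = 1071.375635
Convexity numerator sum_t t*(t + 1/m) * CF_t / (1+y/m)^(m*t + 2):
  t = 0.5000: term = 13.329839
  t = 1.0000: term = 39.109553
  t = 1.5000: term = 76.497903
  t = 2.0000: term = 124.690959
  t = 2.5000: term = 182.920722
  t = 3.0000: term = 250.453800
  t = 3.5000: term = 326.590122
  t = 4.0000: term = 410.661698
  t = 4.5000: term = 502.031415
  t = 5.0000: term = 600.091885
  t = 5.5000: term = 704.264315
  t = 6.0000: term = 813.997430
  t = 6.5000: term = 928.766423
  t = 7.0000: term = 37822.526215
Convexity = (1/P) * sum = 42795.932280 / 1071.375635 = 39.944844


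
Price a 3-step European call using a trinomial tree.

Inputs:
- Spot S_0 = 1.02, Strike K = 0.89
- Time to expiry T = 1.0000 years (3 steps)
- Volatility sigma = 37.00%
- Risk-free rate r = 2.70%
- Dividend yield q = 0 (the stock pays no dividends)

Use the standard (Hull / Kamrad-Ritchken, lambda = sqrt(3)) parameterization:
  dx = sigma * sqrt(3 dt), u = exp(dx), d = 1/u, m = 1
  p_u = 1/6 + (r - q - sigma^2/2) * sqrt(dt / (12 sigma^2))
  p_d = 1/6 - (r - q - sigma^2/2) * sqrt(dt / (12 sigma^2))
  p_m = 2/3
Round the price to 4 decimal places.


dt = T/N = 0.333333; dx = sigma*sqrt(3*dt) = 0.370000
u = exp(dx) = 1.447735; d = 1/u = 0.690734
p_u = 0.147995, p_m = 0.666667, p_d = 0.185338
Discount per step: exp(-r*dt) = 0.991040
Stock lattice S(k, j) with j the centered position index:
  k=0: S(0,+0) = 1.0200
  k=1: S(1,-1) = 0.7045; S(1,+0) = 1.0200; S(1,+1) = 1.4767
  k=2: S(2,-2) = 0.4867; S(2,-1) = 0.7045; S(2,+0) = 1.0200; S(2,+1) = 1.4767; S(2,+2) = 2.1379
  k=3: S(3,-3) = 0.3362; S(3,-2) = 0.4867; S(3,-1) = 0.7045; S(3,+0) = 1.0200; S(3,+1) = 1.4767; S(3,+2) = 2.1379; S(3,+3) = 3.0950
Terminal payoffs V(N, j) = max(S_T - K, 0):
  V(3,-3) = 0.000000; V(3,-2) = 0.000000; V(3,-1) = 0.000000; V(3,+0) = 0.130000; V(3,+1) = 0.586689; V(3,+2) = 1.247854; V(3,+3) = 2.205046
Backward induction: V(k, j) = exp(-r*dt) * [p_u * V(k+1, j+1) + p_m * V(k+1, j) + p_d * V(k+1, j-1)]
  V(2,-2) = exp(-r*dt) * [p_u*0.000000 + p_m*0.000000 + p_d*0.000000] = 0.000000
  V(2,-1) = exp(-r*dt) * [p_u*0.130000 + p_m*0.000000 + p_d*0.000000] = 0.019067
  V(2,+0) = exp(-r*dt) * [p_u*0.586689 + p_m*0.130000 + p_d*0.000000] = 0.171940
  V(2,+1) = exp(-r*dt) * [p_u*1.247854 + p_m*0.586689 + p_d*0.130000] = 0.594522
  V(2,+2) = exp(-r*dt) * [p_u*2.205046 + p_m*1.247854 + p_d*0.586689] = 1.255624
  V(1,-1) = exp(-r*dt) * [p_u*0.171940 + p_m*0.019067 + p_d*0.000000] = 0.037816
  V(1,+0) = exp(-r*dt) * [p_u*0.594522 + p_m*0.171940 + p_d*0.019067] = 0.204300
  V(1,+1) = exp(-r*dt) * [p_u*1.255624 + p_m*0.594522 + p_d*0.171940] = 0.608540
  V(0,+0) = exp(-r*dt) * [p_u*0.608540 + p_m*0.204300 + p_d*0.037816] = 0.231180

Answer: Price = V(0,0) = 0.2312


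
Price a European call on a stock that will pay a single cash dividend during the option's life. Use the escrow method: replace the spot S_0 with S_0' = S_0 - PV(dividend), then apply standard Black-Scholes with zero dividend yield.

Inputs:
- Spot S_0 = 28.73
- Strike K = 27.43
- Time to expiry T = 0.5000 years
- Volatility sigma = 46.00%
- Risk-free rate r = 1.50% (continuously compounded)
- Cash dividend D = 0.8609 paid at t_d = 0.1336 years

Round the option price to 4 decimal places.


PV(D) = D * exp(-r * t_d) = 0.8609 * 0.99799801 = 0.85917648
S_0' = S_0 - PV(D) = 28.7300 - 0.85917648 = 27.87082352
d1 = (ln(S_0'/K) + (r + sigma^2/2)*T) / (sigma*sqrt(T)) = 0.23470745
d2 = d1 - sigma*sqrt(T) = -0.09056167
exp(-rT) = 0.99252805
N(d1) = 0.59278210; N(d2) = 0.46392044
C = S_0' * N(d1) - K * exp(-rT) * N(d2) = 27.87082352 * 0.59278210 - 27.4300 * 0.99252805 * 0.46392044 = 3.8911

Answer: Price = 3.8911


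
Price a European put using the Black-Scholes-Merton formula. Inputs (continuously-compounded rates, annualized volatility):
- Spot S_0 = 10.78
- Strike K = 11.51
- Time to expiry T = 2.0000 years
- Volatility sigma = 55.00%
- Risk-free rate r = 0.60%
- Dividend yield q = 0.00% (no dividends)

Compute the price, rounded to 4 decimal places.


d1 = (ln(S/K) + (r - q + 0.5*sigma^2) * T) / (sigma * sqrt(T)) = 0.32009611
d2 = d1 - sigma * sqrt(T) = -0.45772135
exp(-rT) = 0.98807171; exp(-qT) = 1.00000000
P = K * exp(-rT) * N(-d2) - S_0 * exp(-qT) * N(-d1)
N(-d1) = 0.37444774; N(-d2) = 0.67642368
P = 11.5100 * 0.98807171 * 0.67642368 - 10.7800 * 1.00000000 * 0.37444774 = 3.6562

Answer: Price = 3.6562


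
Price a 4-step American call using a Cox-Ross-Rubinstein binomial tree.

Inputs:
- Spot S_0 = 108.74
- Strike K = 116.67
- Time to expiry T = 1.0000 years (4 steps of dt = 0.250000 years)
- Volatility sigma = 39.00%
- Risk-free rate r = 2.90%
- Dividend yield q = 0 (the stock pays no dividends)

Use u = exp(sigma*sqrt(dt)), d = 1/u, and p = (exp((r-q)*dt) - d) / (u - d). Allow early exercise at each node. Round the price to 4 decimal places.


dt = T/N = 0.250000
u = exp(sigma*sqrt(dt)) = 1.215311; d = 1/u = 0.822835
p = (exp((r-q)*dt) - d) / (u - d) = 0.469943
Discount per step: exp(-r*dt) = 0.992776
Stock lattice S(k, i) with i counting down-moves:
  k=0: S(0,0) = 108.7400
  k=1: S(1,0) = 132.1529; S(1,1) = 89.4750
  k=2: S(2,0) = 160.6069; S(2,1) = 108.7400; S(2,2) = 73.6232
  k=3: S(3,0) = 195.1873; S(3,1) = 132.1529; S(3,2) = 89.4750; S(3,3) = 60.5797
  k=4: S(4,0) = 237.2133; S(4,1) = 160.6069; S(4,2) = 108.7400; S(4,3) = 73.6232; S(4,4) = 49.8471
Terminal payoffs V(N, i) = max(S_T - K, 0):
  V(4,0) = 120.543294; V(4,1) = 43.936892; V(4,2) = 0.000000; V(4,3) = 0.000000; V(4,4) = 0.000000
Backward induction: V(k, i) = exp(-r*dt) * [p * V(k+1, i) + (1-p) * V(k+1, i+1)]; then take max(V_cont, immediate exercise) for American.
  V(3,0) = exp(-r*dt) * [p*120.543294 + (1-p)*43.936892] = 79.360118; exercise = 78.517320; V(3,0) = max -> 79.360118
  V(3,1) = exp(-r*dt) * [p*43.936892 + (1-p)*0.000000] = 20.498700; exercise = 15.482917; V(3,1) = max -> 20.498700
  V(3,2) = exp(-r*dt) * [p*0.000000 + (1-p)*0.000000] = 0.000000; exercise = 0.000000; V(3,2) = max -> 0.000000
  V(3,3) = exp(-r*dt) * [p*0.000000 + (1-p)*0.000000] = 0.000000; exercise = 0.000000; V(3,3) = max -> 0.000000
  V(2,0) = exp(-r*dt) * [p*79.360118 + (1-p)*20.498700] = 47.812340; exercise = 43.936892; V(2,0) = max -> 47.812340
  V(2,1) = exp(-r*dt) * [p*20.498700 + (1-p)*0.000000] = 9.563642; exercise = 0.000000; V(2,1) = max -> 9.563642
  V(2,2) = exp(-r*dt) * [p*0.000000 + (1-p)*0.000000] = 0.000000; exercise = 0.000000; V(2,2) = max -> 0.000000
  V(1,0) = exp(-r*dt) * [p*47.812340 + (1-p)*9.563642] = 27.339436; exercise = 15.482917; V(1,0) = max -> 27.339436
  V(1,1) = exp(-r*dt) * [p*9.563642 + (1-p)*0.000000] = 4.461905; exercise = 0.000000; V(1,1) = max -> 4.461905
  V(0,0) = exp(-r*dt) * [p*27.339436 + (1-p)*4.461905] = 15.103155; exercise = 0.000000; V(0,0) = max -> 15.103155

Answer: Price = V(0,0) = 15.1032


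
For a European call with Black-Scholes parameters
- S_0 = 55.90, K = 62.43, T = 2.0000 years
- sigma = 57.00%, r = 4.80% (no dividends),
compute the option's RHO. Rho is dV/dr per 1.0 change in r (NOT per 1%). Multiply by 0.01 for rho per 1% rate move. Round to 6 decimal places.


Answer: Rho = 38.211641

Derivation:
d1 = 0.3850859505; d2 = -0.4210157801
phi(d1) = 0.3704324664; exp(-qT) = 1.0000000000; exp(-rT) = 0.9084640161
N(d2) = 0.3368717795
Rho = K*T*exp(-rT)*N(d2) = 62.4300 * 2.0000 * 0.9084640161 * 0.3368717795 = 38.211641


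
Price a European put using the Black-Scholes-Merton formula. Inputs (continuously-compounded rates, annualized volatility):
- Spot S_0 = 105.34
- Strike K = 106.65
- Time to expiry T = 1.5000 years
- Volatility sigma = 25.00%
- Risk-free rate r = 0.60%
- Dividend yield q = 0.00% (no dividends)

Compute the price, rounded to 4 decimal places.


Answer: Price = 13.0168

Derivation:
d1 = (ln(S/K) + (r - q + 0.5*sigma^2) * T) / (sigma * sqrt(T)) = 0.14212191
d2 = d1 - sigma * sqrt(T) = -0.16406431
exp(-rT) = 0.99104038; exp(-qT) = 1.00000000
P = K * exp(-rT) * N(-d2) - S_0 * exp(-qT) * N(-d1)
N(-d1) = 0.44349186; N(-d2) = 0.56515974
P = 106.6500 * 0.99104038 * 0.56515974 - 105.3400 * 1.00000000 * 0.44349186 = 13.0168


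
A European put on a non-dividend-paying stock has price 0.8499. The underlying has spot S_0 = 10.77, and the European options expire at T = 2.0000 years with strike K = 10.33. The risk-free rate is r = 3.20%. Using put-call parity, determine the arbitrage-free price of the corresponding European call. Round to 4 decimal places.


Answer: Call price = 1.9303

Derivation:
Put-call parity: C - P = S_0 * exp(-qT) - K * exp(-rT).
S_0 * exp(-qT) = 10.7700 * 1.00000000 = 10.77000000
K * exp(-rT) = 10.3300 * 0.93800500 = 9.68959165
C = P + S*exp(-qT) - K*exp(-rT)
C = 0.8499 + 10.77000000 - 9.68959165 = 1.9303


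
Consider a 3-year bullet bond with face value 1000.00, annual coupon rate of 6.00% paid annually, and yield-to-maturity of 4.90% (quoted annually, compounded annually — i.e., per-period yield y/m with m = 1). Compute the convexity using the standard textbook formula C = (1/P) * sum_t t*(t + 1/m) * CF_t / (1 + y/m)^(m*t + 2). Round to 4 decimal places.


Coupon per period c = face * coupon_rate / m = 60.000000
Periods per year m = 1; per-period yield y/m = 0.049000
Number of cashflows N = 3
Cashflows (t years, CF_t, discount factor 1/(1+y/m)^(m*t), PV):
  t = 1.0000: CF_t = 60.000000, DF = 0.953289, PV = 57.197331
  t = 2.0000: CF_t = 60.000000, DF = 0.908760, PV = 54.525577
  t = 3.0000: CF_t = 1060.000000, DF = 0.866310, PV = 918.289039
Price P = sum_t PV_t = 1030.011948
Convexity numerator sum_t t*(t + 1/m) * CF_t / (1+y/m)^(m*t + 2):
  t = 1.0000: term = 103.957250
  t = 2.0000: term = 297.303860
  t = 3.0000: term = 10014.048037
Convexity = (1/P) * sum = 10415.309146 / 1030.011948 = 10.111833

Answer: Convexity = 10.1118


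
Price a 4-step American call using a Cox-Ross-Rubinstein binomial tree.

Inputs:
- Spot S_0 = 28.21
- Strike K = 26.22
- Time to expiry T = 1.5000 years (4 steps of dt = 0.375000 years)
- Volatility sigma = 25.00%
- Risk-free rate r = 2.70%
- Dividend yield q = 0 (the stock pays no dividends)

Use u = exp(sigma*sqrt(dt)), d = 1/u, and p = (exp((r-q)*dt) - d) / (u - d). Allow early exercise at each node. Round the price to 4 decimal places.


dt = T/N = 0.375000
u = exp(sigma*sqrt(dt)) = 1.165433; d = 1/u = 0.858050
p = (exp((r-q)*dt) - d) / (u - d) = 0.494908
Discount per step: exp(-r*dt) = 0.989926
Stock lattice S(k, i) with i counting down-moves:
  k=0: S(0,0) = 28.2100
  k=1: S(1,0) = 32.8769; S(1,1) = 24.2056
  k=2: S(2,0) = 38.3158; S(2,1) = 28.2100; S(2,2) = 20.7696
  k=3: S(3,0) = 44.6545; S(3,1) = 32.8769; S(3,2) = 24.2056; S(3,3) = 17.8214
  k=4: S(4,0) = 52.0419; S(4,1) = 38.3158; S(4,2) = 28.2100; S(4,3) = 20.7696; S(4,4) = 15.2916
Terminal payoffs V(N, i) = max(S_T - K, 0):
  V(4,0) = 25.821889; V(4,1) = 12.095815; V(4,2) = 1.990000; V(4,3) = 0.000000; V(4,4) = 0.000000
Backward induction: V(k, i) = exp(-r*dt) * [p * V(k+1, i) + (1-p) * V(k+1, i+1)]; then take max(V_cont, immediate exercise) for American.
  V(3,0) = exp(-r*dt) * [p*25.821889 + (1-p)*12.095815] = 18.698672; exercise = 18.434534; V(3,0) = max -> 18.698672
  V(3,1) = exp(-r*dt) * [p*12.095815 + (1-p)*1.990000] = 6.921017; exercise = 6.656879; V(3,1) = max -> 6.921017
  V(3,2) = exp(-r*dt) * [p*1.990000 + (1-p)*0.000000] = 0.974945; exercise = 0.000000; V(3,2) = max -> 0.974945
  V(3,3) = exp(-r*dt) * [p*0.000000 + (1-p)*0.000000] = 0.000000; exercise = 0.000000; V(3,3) = max -> 0.000000
  V(2,0) = exp(-r*dt) * [p*18.698672 + (1-p)*6.921017] = 12.621430; exercise = 12.095815; V(2,0) = max -> 12.621430
  V(2,1) = exp(-r*dt) * [p*6.921017 + (1-p)*0.974945] = 3.878236; exercise = 1.990000; V(2,1) = max -> 3.878236
  V(2,2) = exp(-r*dt) * [p*0.974945 + (1-p)*0.000000] = 0.477647; exercise = 0.000000; V(2,2) = max -> 0.477647
  V(1,0) = exp(-r*dt) * [p*12.621430 + (1-p)*3.878236] = 8.122653; exercise = 6.656879; V(1,0) = max -> 8.122653
  V(1,1) = exp(-r*dt) * [p*3.878236 + (1-p)*0.477647] = 2.138860; exercise = 0.000000; V(1,1) = max -> 2.138860
  V(0,0) = exp(-r*dt) * [p*8.122653 + (1-p)*2.138860] = 5.048906; exercise = 1.990000; V(0,0) = max -> 5.048906

Answer: Price = V(0,0) = 5.0489


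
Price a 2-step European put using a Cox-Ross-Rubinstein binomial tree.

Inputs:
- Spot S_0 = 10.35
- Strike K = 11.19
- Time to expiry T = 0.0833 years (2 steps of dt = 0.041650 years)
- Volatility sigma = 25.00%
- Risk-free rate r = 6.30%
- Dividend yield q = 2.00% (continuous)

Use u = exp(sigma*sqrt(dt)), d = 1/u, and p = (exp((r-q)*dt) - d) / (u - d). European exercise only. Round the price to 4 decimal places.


dt = T/N = 0.041650
u = exp(sigma*sqrt(dt)) = 1.052345; d = 1/u = 0.950259
p = (exp((r-q)*dt) - d) / (u - d) = 0.504807
Discount per step: exp(-r*dt) = 0.997379
Stock lattice S(k, i) with i counting down-moves:
  k=0: S(0,0) = 10.3500
  k=1: S(1,0) = 10.8918; S(1,1) = 9.8352
  k=2: S(2,0) = 11.4619; S(2,1) = 10.3500; S(2,2) = 9.3460
Terminal payoffs V(N, i) = max(K - S_T, 0):
  V(2,0) = 0.000000; V(2,1) = 0.840000; V(2,2) = 1.844033
Backward induction: V(k, i) = exp(-r*dt) * [p * V(k+1, i) + (1-p) * V(k+1, i+1)].
  V(1,0) = exp(-r*dt) * [p*0.000000 + (1-p)*0.840000] = 0.414872
  V(1,1) = exp(-r*dt) * [p*0.840000 + (1-p)*1.844033] = 1.333686
  V(0,0) = exp(-r*dt) * [p*0.414872 + (1-p)*1.333686] = 0.867583

Answer: Price = V(0,0) = 0.8676


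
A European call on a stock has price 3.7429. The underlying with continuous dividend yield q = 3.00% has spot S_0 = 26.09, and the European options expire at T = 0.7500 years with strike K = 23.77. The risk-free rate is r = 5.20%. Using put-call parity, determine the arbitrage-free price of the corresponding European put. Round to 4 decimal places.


Put-call parity: C - P = S_0 * exp(-qT) - K * exp(-rT).
S_0 * exp(-qT) = 26.0900 * 0.97775124 = 25.50952978
K * exp(-rT) = 23.7700 * 0.96175071 = 22.86081436
P = C - S*exp(-qT) + K*exp(-rT)
P = 3.7429 - 25.50952978 + 22.86081436 = 1.0942

Answer: Put price = 1.0942


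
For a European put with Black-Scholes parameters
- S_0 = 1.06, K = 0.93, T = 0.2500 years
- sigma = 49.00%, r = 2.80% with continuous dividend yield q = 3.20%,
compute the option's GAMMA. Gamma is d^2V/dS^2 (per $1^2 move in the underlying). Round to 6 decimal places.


d1 = 0.6524575549; d2 = 0.4074575549
phi(d1) = 0.3224558783; exp(-qT) = 0.9920319148; exp(-rT) = 0.9930244429
Gamma = exp(-qT) * phi(d1) / (S * sigma * sqrt(T)) = 0.9920319148 * 0.3224558783 / (1.0600 * 0.4900 * 0.5000000000) = 1.231754

Answer: Gamma = 1.231754


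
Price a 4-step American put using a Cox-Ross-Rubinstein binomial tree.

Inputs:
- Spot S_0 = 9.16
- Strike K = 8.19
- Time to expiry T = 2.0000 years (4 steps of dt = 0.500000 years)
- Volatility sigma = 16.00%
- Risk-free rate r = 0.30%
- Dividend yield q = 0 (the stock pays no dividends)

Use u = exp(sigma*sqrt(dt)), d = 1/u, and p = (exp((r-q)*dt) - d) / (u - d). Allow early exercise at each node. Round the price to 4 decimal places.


dt = T/N = 0.500000
u = exp(sigma*sqrt(dt)) = 1.119785; d = 1/u = 0.893028
p = (exp((r-q)*dt) - d) / (u - d) = 0.478366
Discount per step: exp(-r*dt) = 0.998501
Stock lattice S(k, i) with i counting down-moves:
  k=0: S(0,0) = 9.1600
  k=1: S(1,0) = 10.2572; S(1,1) = 8.1801
  k=2: S(2,0) = 11.4859; S(2,1) = 9.1600; S(2,2) = 7.3051
  k=3: S(3,0) = 12.8617; S(3,1) = 10.2572; S(3,2) = 8.1801; S(3,3) = 6.5237
  k=4: S(4,0) = 14.4024; S(4,1) = 11.4859; S(4,2) = 9.1600; S(4,3) = 7.3051; S(4,4) = 5.8258
Terminal payoffs V(N, i) = max(K - S_T, 0):
  V(4,0) = 0.000000; V(4,1) = 0.000000; V(4,2) = 0.000000; V(4,3) = 0.884905; V(4,4) = 2.364191
Backward induction: V(k, i) = exp(-r*dt) * [p * V(k+1, i) + (1-p) * V(k+1, i+1)]; then take max(V_cont, immediate exercise) for American.
  V(3,0) = exp(-r*dt) * [p*0.000000 + (1-p)*0.000000] = 0.000000; exercise = 0.000000; V(3,0) = max -> 0.000000
  V(3,1) = exp(-r*dt) * [p*0.000000 + (1-p)*0.000000] = 0.000000; exercise = 0.000000; V(3,1) = max -> 0.000000
  V(3,2) = exp(-r*dt) * [p*0.000000 + (1-p)*0.884905] = 0.460905; exercise = 0.009861; V(3,2) = max -> 0.460905
  V(3,3) = exp(-r*dt) * [p*0.884905 + (1-p)*2.364191] = 1.654068; exercise = 1.666344; V(3,3) = max -> 1.666344
  V(2,0) = exp(-r*dt) * [p*0.000000 + (1-p)*0.000000] = 0.000000; exercise = 0.000000; V(2,0) = max -> 0.000000
  V(2,1) = exp(-r*dt) * [p*0.000000 + (1-p)*0.460905] = 0.240063; exercise = 0.000000; V(2,1) = max -> 0.240063
  V(2,2) = exp(-r*dt) * [p*0.460905 + (1-p)*1.666344] = 1.088070; exercise = 0.884905; V(2,2) = max -> 1.088070
  V(1,0) = exp(-r*dt) * [p*0.000000 + (1-p)*0.240063] = 0.125038; exercise = 0.000000; V(1,0) = max -> 0.125038
  V(1,1) = exp(-r*dt) * [p*0.240063 + (1-p)*1.088070] = 0.681390; exercise = 0.009861; V(1,1) = max -> 0.681390
  V(0,0) = exp(-r*dt) * [p*0.125038 + (1-p)*0.681390] = 0.414627; exercise = 0.000000; V(0,0) = max -> 0.414627

Answer: Price = V(0,0) = 0.4146


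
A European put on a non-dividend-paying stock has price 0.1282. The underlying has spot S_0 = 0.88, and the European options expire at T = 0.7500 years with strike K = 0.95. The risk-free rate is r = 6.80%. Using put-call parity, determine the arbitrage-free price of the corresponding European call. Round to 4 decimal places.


Put-call parity: C - P = S_0 * exp(-qT) - K * exp(-rT).
S_0 * exp(-qT) = 0.8800 * 1.00000000 = 0.88000000
K * exp(-rT) = 0.9500 * 0.95027867 = 0.90276474
C = P + S*exp(-qT) - K*exp(-rT)
C = 0.1282 + 0.88000000 - 0.90276474 = 0.1054

Answer: Call price = 0.1054


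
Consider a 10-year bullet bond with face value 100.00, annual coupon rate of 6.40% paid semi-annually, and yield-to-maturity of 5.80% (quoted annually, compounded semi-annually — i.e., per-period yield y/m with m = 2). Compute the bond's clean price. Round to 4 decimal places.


Coupon per period c = face * coupon_rate / m = 3.200000
Periods per year m = 2; per-period yield y/m = 0.029000
Number of cashflows N = 20
Cashflows (t years, CF_t, discount factor 1/(1+y/m)^(m*t), PV):
  t = 0.5000: CF_t = 3.200000, DF = 0.971817, PV = 3.109815
  t = 1.0000: CF_t = 3.200000, DF = 0.944429, PV = 3.022172
  t = 1.5000: CF_t = 3.200000, DF = 0.917812, PV = 2.936999
  t = 2.0000: CF_t = 3.200000, DF = 0.891946, PV = 2.854227
  t = 2.5000: CF_t = 3.200000, DF = 0.866808, PV = 2.773787
  t = 3.0000: CF_t = 3.200000, DF = 0.842379, PV = 2.695614
  t = 3.5000: CF_t = 3.200000, DF = 0.818639, PV = 2.619644
  t = 4.0000: CF_t = 3.200000, DF = 0.795567, PV = 2.545816
  t = 4.5000: CF_t = 3.200000, DF = 0.773146, PV = 2.474068
  t = 5.0000: CF_t = 3.200000, DF = 0.751357, PV = 2.404342
  t = 5.5000: CF_t = 3.200000, DF = 0.730182, PV = 2.336581
  t = 6.0000: CF_t = 3.200000, DF = 0.709603, PV = 2.270730
  t = 6.5000: CF_t = 3.200000, DF = 0.689605, PV = 2.206735
  t = 7.0000: CF_t = 3.200000, DF = 0.670170, PV = 2.144543
  t = 7.5000: CF_t = 3.200000, DF = 0.651282, PV = 2.084104
  t = 8.0000: CF_t = 3.200000, DF = 0.632928, PV = 2.025368
  t = 8.5000: CF_t = 3.200000, DF = 0.615090, PV = 1.968288
  t = 9.0000: CF_t = 3.200000, DF = 0.597755, PV = 1.912816
  t = 9.5000: CF_t = 3.200000, DF = 0.580909, PV = 1.858908
  t = 10.0000: CF_t = 103.200000, DF = 0.564537, PV = 58.260231
Price P = sum_t PV_t = 104.504788

Answer: Price = 104.5048


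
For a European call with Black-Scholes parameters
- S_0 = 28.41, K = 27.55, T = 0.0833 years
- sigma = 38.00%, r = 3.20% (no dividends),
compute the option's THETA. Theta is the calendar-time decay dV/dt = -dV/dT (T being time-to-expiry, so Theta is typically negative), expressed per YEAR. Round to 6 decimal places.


d1 = 0.3594133628; d2 = 0.2497387532
phi(d1) = 0.3739895153; exp(-qT) = 1.0000000000; exp(-rT) = 0.9973379496
Theta = -S*exp(-qT)*phi(d1)*sigma/(2*sqrt(T)) - r*K*exp(-rT)*N(d2) + q*S*exp(-qT)*N(d1)
N(d1) = 0.6403570602; N(d2) = 0.5986053066; sqrt(T) = 0.2886173938
Term 1 = -28.4100 * 1.0000000000 * 0.3739895153 * 0.3800 / (2 * 0.2886173938) = -6.9945819206
Term 2 = -0.0320 * 27.5500 * 0.9973379496 * 0.5986053066 = -0.5263255933
Term 3 = 0 (no dividend yield, q = 0)
Theta = -6.9945819206 + (-0.5263255933) + (0.0000000000) = -7.520908

Answer: Theta = -7.520908


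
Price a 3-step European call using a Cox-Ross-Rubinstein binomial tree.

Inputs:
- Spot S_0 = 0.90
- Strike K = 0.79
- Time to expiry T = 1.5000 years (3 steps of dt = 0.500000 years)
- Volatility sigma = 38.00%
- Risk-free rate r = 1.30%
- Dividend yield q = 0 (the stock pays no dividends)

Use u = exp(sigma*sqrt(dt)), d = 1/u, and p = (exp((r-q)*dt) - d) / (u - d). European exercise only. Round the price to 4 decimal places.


Answer: Price = V(0,0) = 0.2314

Derivation:
dt = T/N = 0.500000
u = exp(sigma*sqrt(dt)) = 1.308263; d = 1/u = 0.764372
p = (exp((r-q)*dt) - d) / (u - d) = 0.445216
Discount per step: exp(-r*dt) = 0.993521
Stock lattice S(k, i) with i counting down-moves:
  k=0: S(0,0) = 0.9000
  k=1: S(1,0) = 1.1774; S(1,1) = 0.6879
  k=2: S(2,0) = 1.5404; S(2,1) = 0.9000; S(2,2) = 0.5258
  k=3: S(3,0) = 2.0152; S(3,1) = 1.1774; S(3,2) = 0.6879; S(3,3) = 0.4019
Terminal payoffs V(N, i) = max(S_T - K, 0):
  V(3,0) = 1.225246; V(3,1) = 0.387437; V(3,2) = 0.000000; V(3,3) = 0.000000
Backward induction: V(k, i) = exp(-r*dt) * [p * V(k+1, i) + (1-p) * V(k+1, i+1)].
  V(2,0) = exp(-r*dt) * [p*1.225246 + (1-p)*0.387437] = 0.755516
  V(2,1) = exp(-r*dt) * [p*0.387437 + (1-p)*0.000000] = 0.171376
  V(2,2) = exp(-r*dt) * [p*0.000000 + (1-p)*0.000000] = 0.000000
  V(1,0) = exp(-r*dt) * [p*0.755516 + (1-p)*0.171376] = 0.428649
  V(1,1) = exp(-r*dt) * [p*0.171376 + (1-p)*0.000000] = 0.075805
  V(0,0) = exp(-r*dt) * [p*0.428649 + (1-p)*0.075805] = 0.231388


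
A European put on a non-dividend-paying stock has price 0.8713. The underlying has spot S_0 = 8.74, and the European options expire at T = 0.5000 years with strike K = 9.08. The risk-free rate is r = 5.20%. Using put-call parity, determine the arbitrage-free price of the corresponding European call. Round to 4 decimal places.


Answer: Call price = 0.7643

Derivation:
Put-call parity: C - P = S_0 * exp(-qT) - K * exp(-rT).
S_0 * exp(-qT) = 8.7400 * 1.00000000 = 8.74000000
K * exp(-rT) = 9.0800 * 0.97433509 = 8.84696261
C = P + S*exp(-qT) - K*exp(-rT)
C = 0.8713 + 8.74000000 - 8.84696261 = 0.7643


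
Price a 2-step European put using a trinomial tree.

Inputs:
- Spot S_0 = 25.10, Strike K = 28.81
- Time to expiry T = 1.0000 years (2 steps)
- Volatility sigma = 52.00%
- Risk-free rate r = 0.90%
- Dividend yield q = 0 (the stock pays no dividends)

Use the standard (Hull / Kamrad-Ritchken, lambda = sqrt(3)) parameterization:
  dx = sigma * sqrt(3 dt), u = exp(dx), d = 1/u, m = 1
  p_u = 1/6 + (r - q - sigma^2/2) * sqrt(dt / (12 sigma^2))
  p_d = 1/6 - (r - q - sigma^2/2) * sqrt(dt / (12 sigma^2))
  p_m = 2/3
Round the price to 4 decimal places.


Answer: Price = V(0,0) = 7.2674

Derivation:
dt = T/N = 0.500000; dx = sigma*sqrt(3*dt) = 0.636867
u = exp(dx) = 1.890549; d = 1/u = 0.528947
p_u = 0.117127, p_m = 0.666667, p_d = 0.216206
Discount per step: exp(-r*dt) = 0.995510
Stock lattice S(k, j) with j the centered position index:
  k=0: S(0,+0) = 25.1000
  k=1: S(1,-1) = 13.2766; S(1,+0) = 25.1000; S(1,+1) = 47.4528
  k=2: S(2,-2) = 7.0226; S(2,-1) = 13.2766; S(2,+0) = 25.1000; S(2,+1) = 47.4528; S(2,+2) = 89.7118
Terminal payoffs V(N, j) = max(K - S_T, 0):
  V(2,-2) = 21.787402; V(2,-1) = 15.533434; V(2,+0) = 3.710000; V(2,+1) = 0.000000; V(2,+2) = 0.000000
Backward induction: V(k, j) = exp(-r*dt) * [p_u * V(k+1, j+1) + p_m * V(k+1, j) + p_d * V(k+1, j-1)]
  V(1,-1) = exp(-r*dt) * [p_u*3.710000 + p_m*15.533434 + p_d*21.787402] = 15.431136
  V(1,+0) = exp(-r*dt) * [p_u*0.000000 + p_m*3.710000 + p_d*15.533434] = 5.805571
  V(1,+1) = exp(-r*dt) * [p_u*0.000000 + p_m*0.000000 + p_d*3.710000] = 0.798523
  V(0,+0) = exp(-r*dt) * [p_u*0.798523 + p_m*5.805571 + p_d*15.431136] = 7.267437


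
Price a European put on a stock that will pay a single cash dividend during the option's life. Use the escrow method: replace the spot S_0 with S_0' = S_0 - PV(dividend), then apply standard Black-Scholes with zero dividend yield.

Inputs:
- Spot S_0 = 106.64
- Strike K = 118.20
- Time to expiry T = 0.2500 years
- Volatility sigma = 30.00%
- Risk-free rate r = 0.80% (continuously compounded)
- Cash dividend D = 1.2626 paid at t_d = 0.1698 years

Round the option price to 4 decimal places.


Answer: Price = 14.7669

Derivation:
PV(D) = D * exp(-r * t_d) = 1.2626 * 0.99864252 = 1.26088605
S_0' = S_0 - PV(D) = 106.6400 - 1.26088605 = 105.37911395
d1 = (ln(S_0'/K) + (r + sigma^2/2)*T) / (sigma*sqrt(T)) = -0.67709099
d2 = d1 - sigma*sqrt(T) = -0.82709099
exp(-rT) = 0.99800200
N(-d1) = 0.75082589; N(-d2) = 0.79590725
P = K * exp(-rT) * N(-d2) - S_0' * N(-d1) = 118.2000 * 0.99800200 * 0.79590725 - 105.37911395 * 0.75082589 = 14.7669
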